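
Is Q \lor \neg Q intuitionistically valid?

No

This is the law of excluded middle, which is not intuitionistically valid.
A Kripke countermodel: worlds w0, w1; order generated by w0 \le w1; atoms true at each world — w0:{}; w1:{Q}.
w0 \nVdash Q \lor \neg Q: neither disjunct is forced at w0.
w0 lacks atom Q, so w0 \nVdash Q.
So the root w0 does not force the formula.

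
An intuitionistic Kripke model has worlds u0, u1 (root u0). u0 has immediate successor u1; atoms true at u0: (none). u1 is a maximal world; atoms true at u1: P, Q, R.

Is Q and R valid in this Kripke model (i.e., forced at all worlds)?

Not every world: u0 does not force Q and R.
u0 does not force Q and R since u0 fails Q.

No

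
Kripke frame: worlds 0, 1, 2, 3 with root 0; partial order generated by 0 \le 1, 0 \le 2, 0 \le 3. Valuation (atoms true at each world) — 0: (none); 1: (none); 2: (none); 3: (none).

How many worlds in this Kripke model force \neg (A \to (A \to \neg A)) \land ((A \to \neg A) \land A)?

0: does not force it — 0 \nVdash \neg (A \to (A \to \neg A)) \land ((A \to \neg A) \land A) since 0 fails \neg (A \to (A \to \neg A)).
1: does not force it — 1 \nVdash \neg (A \to (A \to \neg A)) \land ((A \to \neg A) \land A) since 1 fails \neg (A \to (A \to \neg A)).
2: does not force it.
3: does not force it.
Worlds forcing the formula: { }.

0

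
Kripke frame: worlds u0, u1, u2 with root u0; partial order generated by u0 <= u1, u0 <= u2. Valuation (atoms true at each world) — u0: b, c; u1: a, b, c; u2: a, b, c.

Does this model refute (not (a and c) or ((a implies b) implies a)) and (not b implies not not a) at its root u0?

u0 does not force (not (a and c) or ((a implies b) implies a)) and (not b implies not not a) since u0 fails not (a and c) or ((a implies b) implies a).
So the root u0 does not force (not (a and c) or ((a implies b) implies a)) and (not b implies not not a); the model is a countermodel.

Yes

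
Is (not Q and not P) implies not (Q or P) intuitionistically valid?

Yes

This is a constructively valid De Morgan direction (conjunction of negations to negated disjunction), which is intuitionistically derivable.
If both not Q and not P hold at a world, no accessible world forces Q or forces P, so none forces Q or P.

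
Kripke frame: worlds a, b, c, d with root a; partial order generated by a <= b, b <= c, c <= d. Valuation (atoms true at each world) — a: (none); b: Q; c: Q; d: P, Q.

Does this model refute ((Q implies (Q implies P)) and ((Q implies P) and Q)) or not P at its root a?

a does not force ((Q implies (Q implies P)) and ((Q implies P) and Q)) or not P: neither disjunct is forced at a.
a does not force (Q implies (Q implies P)) and ((Q implies P) and Q) since a fails Q implies (Q implies P).
So the root a does not force ((Q implies (Q implies P)) and ((Q implies P) and Q)) or not P; the model is a countermodel.

Yes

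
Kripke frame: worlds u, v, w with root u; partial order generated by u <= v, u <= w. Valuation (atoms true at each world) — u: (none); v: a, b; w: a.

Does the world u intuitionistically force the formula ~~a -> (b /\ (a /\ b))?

No

u ||-/- ~~a -> (b /\ (a /\ b)): already at u itself, u ||- ~~a but u ||-/- b /\ (a /\ b).
u ||-/- b /\ (a /\ b) since u fails b.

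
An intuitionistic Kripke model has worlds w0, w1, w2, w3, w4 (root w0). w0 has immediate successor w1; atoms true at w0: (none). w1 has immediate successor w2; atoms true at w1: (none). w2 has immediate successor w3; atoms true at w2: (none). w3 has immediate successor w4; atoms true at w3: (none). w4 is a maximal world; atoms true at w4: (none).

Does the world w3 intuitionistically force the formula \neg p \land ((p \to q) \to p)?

w3 \nVdash \neg p \land ((p \to q) \to p) since w3 fails (p \to q) \to p.

No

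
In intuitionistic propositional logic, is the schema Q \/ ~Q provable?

This is the law of excluded middle, which is not intuitionistically valid.
A Kripke countermodel: worlds 0, 1; order generated by 0 <= 1; atoms true at each world — 0:{}; 1:{Q}.
0 ||-/- Q \/ ~Q: neither disjunct is forced at 0.
0 lacks atom Q, so 0 ||-/- Q.
So the root 0 does not force the formula.

No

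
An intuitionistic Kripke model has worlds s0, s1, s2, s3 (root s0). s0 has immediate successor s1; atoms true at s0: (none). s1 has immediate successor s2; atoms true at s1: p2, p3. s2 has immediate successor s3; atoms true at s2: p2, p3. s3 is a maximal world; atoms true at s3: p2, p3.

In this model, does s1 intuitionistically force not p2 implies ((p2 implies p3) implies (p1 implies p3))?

s1 forces not p2 implies ((p2 implies p3) implies (p1 implies p3)) vacuously: no world accessible from s1 forces the antecedent not p2.

Yes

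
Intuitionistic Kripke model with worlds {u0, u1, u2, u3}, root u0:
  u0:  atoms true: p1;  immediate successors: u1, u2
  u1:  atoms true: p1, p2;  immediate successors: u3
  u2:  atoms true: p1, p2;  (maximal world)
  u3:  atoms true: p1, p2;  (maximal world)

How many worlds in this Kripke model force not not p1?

u0: forces it.
u1: forces it.
u2: forces it.
u3: forces it.
Worlds forcing the formula: {u0, u1, u2, u3}.

4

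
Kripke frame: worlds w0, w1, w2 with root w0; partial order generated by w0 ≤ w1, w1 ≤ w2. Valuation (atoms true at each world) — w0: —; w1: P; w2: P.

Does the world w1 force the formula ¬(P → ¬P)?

Yes

w1 ⊩ ¬(P → ¬P): no world accessible from w1 forces P → ¬P.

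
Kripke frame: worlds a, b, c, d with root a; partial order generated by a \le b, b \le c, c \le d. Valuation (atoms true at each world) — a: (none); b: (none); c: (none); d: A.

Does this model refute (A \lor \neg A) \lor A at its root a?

a \nVdash (A \lor \neg A) \lor A: neither disjunct is forced at a.
a \nVdash A \lor \neg A: neither disjunct is forced at a.
a lacks atom A, so a \nVdash A.
So the root a does not force (A \lor \neg A) \lor A; the model is a countermodel.

Yes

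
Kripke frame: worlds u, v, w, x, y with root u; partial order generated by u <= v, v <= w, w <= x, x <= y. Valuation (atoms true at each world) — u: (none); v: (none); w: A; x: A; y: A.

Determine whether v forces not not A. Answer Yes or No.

v forces not not A: no world accessible from v forces not A.

Yes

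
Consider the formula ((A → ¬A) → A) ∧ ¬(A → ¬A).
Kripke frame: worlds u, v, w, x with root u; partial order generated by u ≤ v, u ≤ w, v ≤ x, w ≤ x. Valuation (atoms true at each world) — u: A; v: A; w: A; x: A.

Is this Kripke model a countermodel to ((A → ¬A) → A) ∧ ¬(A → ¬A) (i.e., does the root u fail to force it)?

No

u ⊩ ((A → ¬A) → A) ∧ ¬(A → ¬A) since u forces both conjuncts.
So the root u forces ((A → ¬A) → A) ∧ ¬(A → ¬A); the model is not a countermodel.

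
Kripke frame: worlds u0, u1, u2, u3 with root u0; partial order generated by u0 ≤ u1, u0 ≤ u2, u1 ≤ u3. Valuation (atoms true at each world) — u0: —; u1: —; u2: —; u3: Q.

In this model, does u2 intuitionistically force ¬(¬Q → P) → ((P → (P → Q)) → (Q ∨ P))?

u2 ⊮ ¬(¬Q → P) → ((P → (P → Q)) → (Q ∨ P)): already at u2 itself, u2 ⊩ ¬(¬Q → P) but u2 ⊮ (P → (P → Q)) → (Q ∨ P).
u2 ⊮ (P → (P → Q)) → (Q ∨ P): already at u2 itself, u2 ⊩ P → (P → Q) but u2 ⊮ Q ∨ P.
u2 ⊮ Q ∨ P: neither disjunct is forced at u2.
u2 lacks atom Q, so u2 ⊮ Q.

No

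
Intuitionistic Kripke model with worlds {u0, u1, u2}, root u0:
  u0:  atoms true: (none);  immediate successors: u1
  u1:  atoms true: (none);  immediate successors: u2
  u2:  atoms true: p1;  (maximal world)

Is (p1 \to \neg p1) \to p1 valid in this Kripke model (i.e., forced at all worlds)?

Yes

u0 \Vdash (p1 \to \neg p1) \to p1 vacuously: no world accessible from u0 forces the antecedent p1 \to \neg p1.
Since the root u0 forces (p1 \to \neg p1) \to p1 and forcing is persistent (monotone upward), every world forces it.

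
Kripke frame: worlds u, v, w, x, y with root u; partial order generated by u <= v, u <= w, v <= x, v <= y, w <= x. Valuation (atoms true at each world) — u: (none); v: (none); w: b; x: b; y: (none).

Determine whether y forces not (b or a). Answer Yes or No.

y forces not (b or a): no world accessible from y forces b or a.

Yes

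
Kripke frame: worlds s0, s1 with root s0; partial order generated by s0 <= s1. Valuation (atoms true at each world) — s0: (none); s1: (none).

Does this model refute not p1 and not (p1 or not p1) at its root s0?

Yes

s0 does not force not p1 and not (p1 or not p1) since s0 fails not (p1 or not p1).
So the root s0 does not force not p1 and not (p1 or not p1); the model is a countermodel.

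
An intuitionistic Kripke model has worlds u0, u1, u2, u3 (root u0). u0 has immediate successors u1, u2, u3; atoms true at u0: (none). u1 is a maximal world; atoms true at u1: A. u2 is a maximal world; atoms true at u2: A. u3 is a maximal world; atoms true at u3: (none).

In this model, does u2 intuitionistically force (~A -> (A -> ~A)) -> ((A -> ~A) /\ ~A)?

u2 ||-/- (~A -> (A -> ~A)) -> ((A -> ~A) /\ ~A): already at u2 itself, u2 ||- ~A -> (A -> ~A) but u2 ||-/- (A -> ~A) /\ ~A.
u2 ||-/- (A -> ~A) /\ ~A since u2 fails A -> ~A.

No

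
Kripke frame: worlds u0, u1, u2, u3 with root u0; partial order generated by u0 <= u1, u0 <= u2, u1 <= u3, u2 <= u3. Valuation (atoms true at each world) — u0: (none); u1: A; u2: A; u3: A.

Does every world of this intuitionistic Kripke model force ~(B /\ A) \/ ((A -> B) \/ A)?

Yes

u0 ||- ~(B /\ A) \/ ((A -> B) \/ A) via the disjunct ~(B /\ A).
Since the root u0 forces ~(B /\ A) \/ ((A -> B) \/ A) and forcing is persistent (monotone upward), every world forces it.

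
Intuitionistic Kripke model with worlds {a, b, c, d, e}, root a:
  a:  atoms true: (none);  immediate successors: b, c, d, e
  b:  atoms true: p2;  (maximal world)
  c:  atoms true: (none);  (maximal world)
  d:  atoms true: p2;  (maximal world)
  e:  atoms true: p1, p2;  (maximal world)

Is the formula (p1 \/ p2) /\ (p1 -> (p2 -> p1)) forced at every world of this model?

Not every world: a ||-/- (p1 \/ p2) /\ (p1 -> (p2 -> p1)).
a ||-/- (p1 \/ p2) /\ (p1 -> (p2 -> p1)) since a fails p1 \/ p2.

No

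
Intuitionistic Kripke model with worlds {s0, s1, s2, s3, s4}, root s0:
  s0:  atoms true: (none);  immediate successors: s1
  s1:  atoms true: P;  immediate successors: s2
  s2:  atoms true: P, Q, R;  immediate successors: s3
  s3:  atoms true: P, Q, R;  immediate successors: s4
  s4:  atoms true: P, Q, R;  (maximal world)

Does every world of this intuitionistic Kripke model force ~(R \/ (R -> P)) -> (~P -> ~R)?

s0 ||- ~(R \/ (R -> P)) -> (~P -> ~R) vacuously: no world accessible from s0 forces the antecedent ~(R \/ (R -> P)).
Since the root s0 forces ~(R \/ (R -> P)) -> (~P -> ~R) and forcing is persistent (monotone upward), every world forces it.

Yes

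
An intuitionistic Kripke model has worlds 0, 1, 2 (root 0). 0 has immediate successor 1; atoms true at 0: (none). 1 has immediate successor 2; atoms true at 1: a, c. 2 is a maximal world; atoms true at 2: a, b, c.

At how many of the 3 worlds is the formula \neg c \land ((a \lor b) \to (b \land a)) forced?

0: does not force it — 0 \nVdash \neg c \land ((a \lor b) \to (b \land a)) since 0 fails \neg c.
1: does not force it — 1 \nVdash \neg c \land ((a \lor b) \to (b \land a)) since 1 fails \neg c.
2: does not force it.
Worlds forcing the formula: { }.

0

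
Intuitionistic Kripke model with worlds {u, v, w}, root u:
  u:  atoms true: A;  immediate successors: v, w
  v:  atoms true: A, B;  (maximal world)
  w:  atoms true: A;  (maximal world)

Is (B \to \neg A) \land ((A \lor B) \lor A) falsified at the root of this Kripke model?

Yes

u \nVdash (B \to \neg A) \land ((A \lor B) \lor A) since u fails B \to \neg A.
So the root u does not force (B \to \neg A) \land ((A \lor B) \lor A); the model is a countermodel.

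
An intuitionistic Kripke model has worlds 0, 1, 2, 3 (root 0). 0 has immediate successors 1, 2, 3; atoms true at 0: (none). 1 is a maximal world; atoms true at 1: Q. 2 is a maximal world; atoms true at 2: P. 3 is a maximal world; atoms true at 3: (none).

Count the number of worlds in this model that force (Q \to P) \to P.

2

0: does not force it — 0 \nVdash (Q \to P) \to P: at the accessible world 3, 3 \Vdash Q \to P but 3 \nVdash P.
1: forces it.
2: forces it.
3: does not force it.
Worlds forcing the formula: {1, 2}.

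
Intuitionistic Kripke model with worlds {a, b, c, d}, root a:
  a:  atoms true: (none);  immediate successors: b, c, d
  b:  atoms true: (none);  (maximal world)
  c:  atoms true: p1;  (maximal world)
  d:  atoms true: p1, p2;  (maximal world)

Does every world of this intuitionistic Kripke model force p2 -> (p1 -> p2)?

Yes

a ||- p2 -> (p1 -> p2): every world accessible from a that forces p2 (namely d) also forces p1 -> p2.
Since the root a forces p2 -> (p1 -> p2) and forcing is persistent (monotone upward), every world forces it.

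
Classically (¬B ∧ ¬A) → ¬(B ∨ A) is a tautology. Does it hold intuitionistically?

This is a constructively valid De Morgan direction (conjunction of negations to negated disjunction), which is intuitionistically derivable.
If both ¬B and ¬A hold at a world, no accessible world forces B or forces A, so none forces B ∨ A.

Yes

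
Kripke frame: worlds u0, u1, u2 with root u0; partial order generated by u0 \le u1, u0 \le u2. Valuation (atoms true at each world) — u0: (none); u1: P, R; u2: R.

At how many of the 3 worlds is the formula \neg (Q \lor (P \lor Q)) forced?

u0: does not force it — u0 \nVdash \neg (Q \lor (P \lor Q)) since u1 is accessible from u0 and u1 \Vdash Q \lor (P \lor Q).
u1: does not force it.
u2: forces it.
Worlds forcing the formula: {u2}.

1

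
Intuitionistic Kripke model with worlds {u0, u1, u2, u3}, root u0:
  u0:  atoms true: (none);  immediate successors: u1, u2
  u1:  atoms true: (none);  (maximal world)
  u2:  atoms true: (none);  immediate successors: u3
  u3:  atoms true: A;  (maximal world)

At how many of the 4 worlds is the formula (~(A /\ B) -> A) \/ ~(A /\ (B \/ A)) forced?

u0: does not force it — u0 ||-/- (~(A /\ B) -> A) \/ ~(A /\ (B \/ A)): neither disjunct is forced at u0.
u1: forces it.
u2: does not force it.
u3: forces it.
Worlds forcing the formula: {u1, u3}.

2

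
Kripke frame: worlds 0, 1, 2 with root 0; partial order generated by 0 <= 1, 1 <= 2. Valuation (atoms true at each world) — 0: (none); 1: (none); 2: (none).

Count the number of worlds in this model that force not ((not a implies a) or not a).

0

0: does not force it — 0 does not force not ((not a implies a) or not a) since 0 is accessible from 0 and 0 forces (not a implies a) or not a.
1: does not force it — 1 does not force not ((not a implies a) or not a) since 1 is accessible from 1 and 1 forces (not a implies a) or not a.
2: does not force it — 2 does not force not ((not a implies a) or not a) since 2 is accessible from 2 and 2 forces (not a implies a) or not a.
Worlds forcing the formula: { }.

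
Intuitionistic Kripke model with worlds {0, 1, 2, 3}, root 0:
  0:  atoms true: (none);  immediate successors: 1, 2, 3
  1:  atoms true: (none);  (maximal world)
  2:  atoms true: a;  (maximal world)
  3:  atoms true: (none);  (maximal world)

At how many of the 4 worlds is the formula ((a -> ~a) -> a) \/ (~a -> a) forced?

0: does not force it — 0 ||-/- ((a -> ~a) -> a) \/ (~a -> a): neither disjunct is forced at 0.
1: does not force it — 1 ||-/- ((a -> ~a) -> a) \/ (~a -> a): neither disjunct is forced at 1.
2: forces it.
3: does not force it — 3 ||-/- ((a -> ~a) -> a) \/ (~a -> a): neither disjunct is forced at 3.
Worlds forcing the formula: {2}.

1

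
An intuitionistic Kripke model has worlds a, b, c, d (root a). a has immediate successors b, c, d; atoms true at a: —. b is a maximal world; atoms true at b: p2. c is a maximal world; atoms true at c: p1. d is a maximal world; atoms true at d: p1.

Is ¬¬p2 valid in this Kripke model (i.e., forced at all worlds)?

Not every world: a ⊮ ¬¬p2.
a ⊮ ¬¬p2 since c is accessible from a and c ⊩ ¬p2.
c ⊩ ¬p2: no world accessible from c forces p2.

No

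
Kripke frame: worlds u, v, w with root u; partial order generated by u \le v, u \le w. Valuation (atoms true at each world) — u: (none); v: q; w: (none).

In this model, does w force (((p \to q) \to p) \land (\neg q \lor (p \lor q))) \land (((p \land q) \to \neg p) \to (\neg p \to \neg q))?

w \nVdash (((p \to q) \to p) \land (\neg q \lor (p \lor q))) \land (((p \land q) \to \neg p) \to (\neg p \to \neg q)) since w fails ((p \to q) \to p) \land (\neg q \lor (p \lor q)).

No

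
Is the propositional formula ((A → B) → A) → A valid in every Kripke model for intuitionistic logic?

No

This is Peirce's law, which is not intuitionistically valid.
A Kripke countermodel: worlds 0, 1; order generated by 0 ≤ 1; atoms true at each world — 0:{}; 1:{A}.
0 ⊮ ((A → B) → A) → A: already at 0 itself, 0 ⊩ (A → B) → A but 0 ⊮ A.
0 lacks atom A, so 0 ⊮ A.
So the root 0 does not force the formula.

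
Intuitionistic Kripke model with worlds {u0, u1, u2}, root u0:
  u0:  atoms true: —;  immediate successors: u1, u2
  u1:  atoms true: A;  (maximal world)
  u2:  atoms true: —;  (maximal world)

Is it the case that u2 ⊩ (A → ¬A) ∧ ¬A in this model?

u2 ⊩ (A → ¬A) ∧ ¬A since u2 forces both conjuncts.

Yes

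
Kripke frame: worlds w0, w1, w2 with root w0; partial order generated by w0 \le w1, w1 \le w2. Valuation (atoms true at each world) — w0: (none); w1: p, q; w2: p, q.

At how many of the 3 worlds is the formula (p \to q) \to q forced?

2

w0: does not force it — w0 \nVdash (p \to q) \to q: already at w0 itself, w0 \Vdash p \to q but w0 \nVdash q.
w1: forces it.
w2: forces it.
Worlds forcing the formula: {w1, w2}.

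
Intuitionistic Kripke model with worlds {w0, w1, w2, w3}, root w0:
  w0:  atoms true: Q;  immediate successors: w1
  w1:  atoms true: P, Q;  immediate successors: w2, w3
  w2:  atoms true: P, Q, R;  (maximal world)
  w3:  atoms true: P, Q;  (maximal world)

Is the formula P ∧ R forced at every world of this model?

Not every world: w0 ⊮ P ∧ R.
w0 ⊮ P ∧ R since w0 fails P.

No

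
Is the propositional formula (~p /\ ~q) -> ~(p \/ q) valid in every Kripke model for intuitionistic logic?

This is a constructively valid De Morgan direction (conjunction of negations to negated disjunction), which is intuitionistically derivable.
If both ~p and ~q hold at a world, no accessible world forces p or forces q, so none forces p \/ q.

Yes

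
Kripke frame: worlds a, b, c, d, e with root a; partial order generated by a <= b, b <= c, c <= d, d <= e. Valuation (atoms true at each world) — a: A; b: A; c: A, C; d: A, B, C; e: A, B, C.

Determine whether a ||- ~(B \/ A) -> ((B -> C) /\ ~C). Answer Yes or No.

Yes

a ||- ~(B \/ A) -> ((B -> C) /\ ~C) vacuously: no world accessible from a forces the antecedent ~(B \/ A).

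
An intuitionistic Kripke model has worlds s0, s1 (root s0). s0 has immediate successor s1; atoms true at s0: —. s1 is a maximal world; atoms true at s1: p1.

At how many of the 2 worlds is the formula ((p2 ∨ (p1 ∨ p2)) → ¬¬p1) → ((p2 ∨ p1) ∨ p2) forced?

s0: does not force it — s0 ⊮ ((p2 ∨ (p1 ∨ p2)) → ¬¬p1) → ((p2 ∨ p1) ∨ p2): already at s0 itself, s0 ⊩ (p2 ∨ (p1 ∨ p2)) → ¬¬p1 but s0 ⊮ (p2 ∨ p1) ∨ p2.
s1: forces it.
Worlds forcing the formula: {s1}.

1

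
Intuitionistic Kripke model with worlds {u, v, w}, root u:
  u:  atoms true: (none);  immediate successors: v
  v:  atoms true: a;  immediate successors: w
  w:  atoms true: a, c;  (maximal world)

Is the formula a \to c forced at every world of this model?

No

Not every world: u \nVdash a \to c.
u \nVdash a \to c: at the accessible world v, v \Vdash a but v \nVdash c.
v lacks atom c, so v \nVdash c.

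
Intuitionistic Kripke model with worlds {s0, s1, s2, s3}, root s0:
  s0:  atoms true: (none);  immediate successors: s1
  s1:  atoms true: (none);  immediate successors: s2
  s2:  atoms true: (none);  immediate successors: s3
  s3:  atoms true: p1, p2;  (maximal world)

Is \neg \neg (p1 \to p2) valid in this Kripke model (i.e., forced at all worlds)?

Yes

s0 \Vdash \neg \neg (p1 \to p2): no world accessible from s0 forces \neg (p1 \to p2).
Since the root s0 forces \neg \neg (p1 \to p2) and forcing is persistent (monotone upward), every world forces it.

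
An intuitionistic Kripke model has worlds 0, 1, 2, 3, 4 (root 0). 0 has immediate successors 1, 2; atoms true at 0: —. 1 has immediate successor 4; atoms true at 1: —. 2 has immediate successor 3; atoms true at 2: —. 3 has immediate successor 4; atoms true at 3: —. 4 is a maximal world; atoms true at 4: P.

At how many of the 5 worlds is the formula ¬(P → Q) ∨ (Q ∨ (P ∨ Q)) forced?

5

0: forces it.
1: forces it.
2: forces it.
3: forces it.
4: forces it.
Worlds forcing the formula: {0, 1, 2, 3, 4}.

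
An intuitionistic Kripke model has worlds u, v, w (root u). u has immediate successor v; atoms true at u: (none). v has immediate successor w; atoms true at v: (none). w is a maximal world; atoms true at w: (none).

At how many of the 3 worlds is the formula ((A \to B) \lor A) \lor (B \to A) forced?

u: forces it.
v: forces it.
w: forces it.
Worlds forcing the formula: {u, v, w}.

3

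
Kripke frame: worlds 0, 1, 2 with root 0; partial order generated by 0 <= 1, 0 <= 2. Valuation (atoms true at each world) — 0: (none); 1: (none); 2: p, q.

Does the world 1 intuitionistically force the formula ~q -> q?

No

1 ||-/- ~q -> q: already at 1 itself, 1 ||- ~q but 1 ||-/- q.
1 lacks atom q, so 1 ||-/- q.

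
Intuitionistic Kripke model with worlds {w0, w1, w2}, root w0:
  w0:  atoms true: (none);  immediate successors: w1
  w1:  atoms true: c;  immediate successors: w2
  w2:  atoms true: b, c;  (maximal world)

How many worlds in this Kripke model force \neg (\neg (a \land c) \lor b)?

w0: does not force it — w0 \nVdash \neg (\neg (a \land c) \lor b) since w0 is accessible from w0 and w0 \Vdash \neg (a \land c) \lor b.
w1: does not force it — w1 \nVdash \neg (\neg (a \land c) \lor b) since w1 is accessible from w1 and w1 \Vdash \neg (a \land c) \lor b.
w2: does not force it.
Worlds forcing the formula: { }.

0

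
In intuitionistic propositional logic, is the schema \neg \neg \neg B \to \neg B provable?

This is triple-negation reduction, which is intuitionistically derivable.
Assume \neg \neg \neg B and suppose B. Then \neg \neg B (double-negation introduction), contradicting \neg \neg \neg B. So \neg B.

Yes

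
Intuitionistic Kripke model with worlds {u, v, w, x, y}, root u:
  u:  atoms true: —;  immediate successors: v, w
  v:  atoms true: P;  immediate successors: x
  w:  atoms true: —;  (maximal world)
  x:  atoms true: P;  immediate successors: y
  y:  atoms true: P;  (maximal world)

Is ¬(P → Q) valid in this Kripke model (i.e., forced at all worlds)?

Not every world: u ⊮ ¬(P → Q).
u ⊮ ¬(P → Q) since w is accessible from u and w ⊩ P → Q.
w ⊩ P → Q vacuously: no world accessible from w forces the antecedent P.

No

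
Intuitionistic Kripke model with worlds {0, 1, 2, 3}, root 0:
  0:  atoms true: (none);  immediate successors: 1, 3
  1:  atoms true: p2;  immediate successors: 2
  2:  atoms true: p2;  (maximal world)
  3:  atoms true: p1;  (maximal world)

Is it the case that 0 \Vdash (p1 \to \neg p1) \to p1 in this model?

No

0 \nVdash (p1 \to \neg p1) \to p1: at the accessible world 1, 1 \Vdash p1 \to \neg p1 but 1 \nVdash p1.
1 lacks atom p1, so 1 \nVdash p1.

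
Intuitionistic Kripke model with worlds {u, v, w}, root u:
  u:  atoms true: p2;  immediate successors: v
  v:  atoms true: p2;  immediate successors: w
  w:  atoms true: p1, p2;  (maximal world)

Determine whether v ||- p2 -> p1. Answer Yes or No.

No

v ||-/- p2 -> p1: already at v itself, v ||- p2 but v ||-/- p1.
v lacks atom p1, so v ||-/- p1.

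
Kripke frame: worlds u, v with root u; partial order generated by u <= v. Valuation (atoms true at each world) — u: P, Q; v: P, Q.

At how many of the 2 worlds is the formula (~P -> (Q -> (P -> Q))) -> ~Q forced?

0

u: does not force it — u ||-/- (~P -> (Q -> (P -> Q))) -> ~Q: already at u itself, u ||- ~P -> (Q -> (P -> Q)) but u ||-/- ~Q.
v: does not force it.
Worlds forcing the formula: { }.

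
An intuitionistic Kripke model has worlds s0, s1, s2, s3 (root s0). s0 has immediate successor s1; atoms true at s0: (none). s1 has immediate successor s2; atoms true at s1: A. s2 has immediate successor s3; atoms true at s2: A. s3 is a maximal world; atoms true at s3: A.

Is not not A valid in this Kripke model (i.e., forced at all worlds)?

Yes

s0 forces not not A: no world accessible from s0 forces not A.
Since the root s0 forces not not A and forcing is persistent (monotone upward), every world forces it.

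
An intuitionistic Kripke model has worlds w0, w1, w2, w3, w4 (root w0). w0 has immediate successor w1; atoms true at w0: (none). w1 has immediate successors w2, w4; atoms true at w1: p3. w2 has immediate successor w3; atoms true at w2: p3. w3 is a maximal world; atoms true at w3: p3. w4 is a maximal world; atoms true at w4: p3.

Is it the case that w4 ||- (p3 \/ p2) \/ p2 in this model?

Yes

w4 ||- (p3 \/ p2) \/ p2 via the disjunct p3 \/ p2.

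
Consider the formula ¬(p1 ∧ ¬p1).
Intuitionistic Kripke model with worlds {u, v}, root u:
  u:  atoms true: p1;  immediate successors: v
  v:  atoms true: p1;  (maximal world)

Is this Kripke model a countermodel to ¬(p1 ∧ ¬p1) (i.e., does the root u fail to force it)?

u ⊩ ¬(p1 ∧ ¬p1): no world accessible from u forces p1 ∧ ¬p1.
So the root u forces ¬(p1 ∧ ¬p1); the model is not a countermodel.

No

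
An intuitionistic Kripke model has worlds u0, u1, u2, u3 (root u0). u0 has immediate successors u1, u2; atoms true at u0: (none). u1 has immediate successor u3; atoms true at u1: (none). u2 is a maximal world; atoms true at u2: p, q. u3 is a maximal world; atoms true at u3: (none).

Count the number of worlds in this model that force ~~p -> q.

4

u0: forces it.
u1: forces it.
u2: forces it.
u3: forces it.
Worlds forcing the formula: {u0, u1, u2, u3}.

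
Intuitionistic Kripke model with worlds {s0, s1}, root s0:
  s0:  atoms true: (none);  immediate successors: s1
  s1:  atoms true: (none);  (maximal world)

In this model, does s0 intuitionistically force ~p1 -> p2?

s0 ||-/- ~p1 -> p2: already at s0 itself, s0 ||- ~p1 but s0 ||-/- p2.
s0 lacks atom p2, so s0 ||-/- p2.

No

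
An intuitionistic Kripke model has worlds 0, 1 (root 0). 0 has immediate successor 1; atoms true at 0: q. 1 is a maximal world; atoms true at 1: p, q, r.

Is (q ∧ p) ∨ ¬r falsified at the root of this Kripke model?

Yes

0 ⊮ (q ∧ p) ∨ ¬r: neither disjunct is forced at 0.
0 ⊮ q ∧ p since 0 fails p.
So the root 0 does not force (q ∧ p) ∨ ¬r; the model is a countermodel.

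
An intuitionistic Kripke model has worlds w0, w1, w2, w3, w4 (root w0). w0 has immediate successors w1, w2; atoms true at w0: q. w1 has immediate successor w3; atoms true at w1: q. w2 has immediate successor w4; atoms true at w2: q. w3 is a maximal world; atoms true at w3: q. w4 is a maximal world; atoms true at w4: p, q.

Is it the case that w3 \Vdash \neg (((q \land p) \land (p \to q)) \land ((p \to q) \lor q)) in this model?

Yes

w3 \Vdash \neg (((q \land p) \land (p \to q)) \land ((p \to q) \lor q)): no world accessible from w3 forces ((q \land p) \land (p \to q)) \land ((p \to q) \lor q).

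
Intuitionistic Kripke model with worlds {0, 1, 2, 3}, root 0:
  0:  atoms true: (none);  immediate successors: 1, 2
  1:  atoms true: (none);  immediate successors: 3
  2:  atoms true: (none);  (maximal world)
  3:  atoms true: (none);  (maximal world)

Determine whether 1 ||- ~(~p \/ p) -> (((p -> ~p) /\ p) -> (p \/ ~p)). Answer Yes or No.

Yes

1 ||- ~(~p \/ p) -> (((p -> ~p) /\ p) -> (p \/ ~p)) vacuously: no world accessible from 1 forces the antecedent ~(~p \/ p).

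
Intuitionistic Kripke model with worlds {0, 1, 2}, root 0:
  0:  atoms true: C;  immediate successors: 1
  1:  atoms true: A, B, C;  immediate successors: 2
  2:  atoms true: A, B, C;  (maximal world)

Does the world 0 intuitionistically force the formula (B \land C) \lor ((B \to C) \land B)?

0 \nVdash (B \land C) \lor ((B \to C) \land B): neither disjunct is forced at 0.
0 \nVdash B \land C since 0 fails B.

No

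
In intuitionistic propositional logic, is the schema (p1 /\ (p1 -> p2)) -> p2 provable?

This is modus ponens in implicational form, which is intuitionistically derivable.
If a world forces p1 and p1 -> p2, then applying the implication at that world (which is accessible from itself) gives p2.

Yes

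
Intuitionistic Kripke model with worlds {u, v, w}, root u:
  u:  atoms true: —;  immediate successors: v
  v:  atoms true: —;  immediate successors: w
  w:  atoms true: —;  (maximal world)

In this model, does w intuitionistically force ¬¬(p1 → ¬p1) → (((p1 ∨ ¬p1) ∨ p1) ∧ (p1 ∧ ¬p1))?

w ⊮ ¬¬(p1 → ¬p1) → (((p1 ∨ ¬p1) ∨ p1) ∧ (p1 ∧ ¬p1)): already at w itself, w ⊩ ¬¬(p1 → ¬p1) but w ⊮ ((p1 ∨ ¬p1) ∨ p1) ∧ (p1 ∧ ¬p1).
w ⊮ ((p1 ∨ ¬p1) ∨ p1) ∧ (p1 ∧ ¬p1) since w fails p1 ∧ ¬p1.

No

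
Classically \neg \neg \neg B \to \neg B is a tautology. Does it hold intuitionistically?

Yes

This is triple-negation reduction, which is intuitionistically derivable.
Assume \neg \neg \neg B and suppose B. Then \neg \neg B (double-negation introduction), contradicting \neg \neg \neg B. So \neg B.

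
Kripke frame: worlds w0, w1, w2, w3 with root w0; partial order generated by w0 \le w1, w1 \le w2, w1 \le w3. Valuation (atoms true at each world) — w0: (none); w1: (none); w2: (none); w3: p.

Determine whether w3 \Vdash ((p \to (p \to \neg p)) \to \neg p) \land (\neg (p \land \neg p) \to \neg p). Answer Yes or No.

No

w3 \nVdash ((p \to (p \to \neg p)) \to \neg p) \land (\neg (p \land \neg p) \to \neg p) since w3 fails \neg (p \land \neg p) \to \neg p.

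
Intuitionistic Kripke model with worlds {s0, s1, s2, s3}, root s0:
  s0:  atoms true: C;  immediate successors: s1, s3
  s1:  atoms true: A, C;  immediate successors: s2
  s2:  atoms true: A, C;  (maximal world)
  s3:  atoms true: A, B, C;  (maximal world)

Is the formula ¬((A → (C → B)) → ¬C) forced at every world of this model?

No

Not every world: s0 ⊮ ¬((A → (C → B)) → ¬C).
s0 ⊮ ¬((A → (C → B)) → ¬C) since s1 is accessible from s0 and s1 ⊩ (A → (C → B)) → ¬C.
s1 ⊩ (A → (C → B)) → ¬C vacuously: no world accessible from s1 forces the antecedent A → (C → B).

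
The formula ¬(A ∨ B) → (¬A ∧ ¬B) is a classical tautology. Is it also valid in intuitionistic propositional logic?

This is a constructively valid De Morgan direction (negated disjunction to conjunction of negations), which is intuitionistically derivable.
From ¬(A ∨ B): if A held then A ∨ B would, contradiction — so ¬A; similarly ¬B.

Yes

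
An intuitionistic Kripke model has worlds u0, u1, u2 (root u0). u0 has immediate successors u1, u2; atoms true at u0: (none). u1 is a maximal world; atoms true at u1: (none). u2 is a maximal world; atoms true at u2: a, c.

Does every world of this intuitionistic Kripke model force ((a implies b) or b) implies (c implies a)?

Yes

u0 forces ((a implies b) or b) implies (c implies a): every world accessible from u0 that forces (a implies b) or b (namely u1) also forces c implies a.
Since the root u0 forces ((a implies b) or b) implies (c implies a) and forcing is persistent (monotone upward), every world forces it.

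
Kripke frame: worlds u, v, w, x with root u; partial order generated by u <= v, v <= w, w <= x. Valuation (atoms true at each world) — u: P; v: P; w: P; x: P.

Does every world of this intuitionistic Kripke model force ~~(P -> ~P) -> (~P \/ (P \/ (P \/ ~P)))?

u ||- ~~(P -> ~P) -> (~P \/ (P \/ (P \/ ~P))) vacuously: no world accessible from u forces the antecedent ~~(P -> ~P).
Since the root u forces ~~(P -> ~P) -> (~P \/ (P \/ (P \/ ~P))) and forcing is persistent (monotone upward), every world forces it.

Yes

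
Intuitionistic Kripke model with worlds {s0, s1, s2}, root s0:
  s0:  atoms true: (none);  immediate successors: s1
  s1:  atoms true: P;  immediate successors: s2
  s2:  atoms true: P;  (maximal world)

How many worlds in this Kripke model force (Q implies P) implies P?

2

s0: does not force it — s0 does not force (Q implies P) implies P: already at s0 itself, s0 forces Q implies P but s0 does not force P.
s1: forces it.
s2: forces it.
Worlds forcing the formula: {s1, s2}.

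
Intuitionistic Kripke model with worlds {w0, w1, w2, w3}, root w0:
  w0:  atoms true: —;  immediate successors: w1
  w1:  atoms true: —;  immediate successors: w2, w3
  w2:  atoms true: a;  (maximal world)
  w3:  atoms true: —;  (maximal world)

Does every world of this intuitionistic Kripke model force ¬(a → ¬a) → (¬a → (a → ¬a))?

Yes

w0 ⊩ ¬(a → ¬a) → (¬a → (a → ¬a)): every world accessible from w0 that forces ¬(a → ¬a) (namely w2) also forces ¬a → (a → ¬a).
Since the root w0 forces ¬(a → ¬a) → (¬a → (a → ¬a)) and forcing is persistent (monotone upward), every world forces it.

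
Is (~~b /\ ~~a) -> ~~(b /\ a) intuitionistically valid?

Yes

This is the distribution of double negation over conjunction, which is intuitionistically derivable.
Assume ~~b, ~~a, and ~(b /\ a). From b we'd get ~a (since b /\ a is refuted), contradicting ~~a; so ~b, contradicting ~~b.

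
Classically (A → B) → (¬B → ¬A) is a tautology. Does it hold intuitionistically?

Yes

This is the forward direction of contraposition, which is intuitionistically derivable.
Assume A → B and ¬B. If A held then B would follow, contradicting ¬B; so ¬A.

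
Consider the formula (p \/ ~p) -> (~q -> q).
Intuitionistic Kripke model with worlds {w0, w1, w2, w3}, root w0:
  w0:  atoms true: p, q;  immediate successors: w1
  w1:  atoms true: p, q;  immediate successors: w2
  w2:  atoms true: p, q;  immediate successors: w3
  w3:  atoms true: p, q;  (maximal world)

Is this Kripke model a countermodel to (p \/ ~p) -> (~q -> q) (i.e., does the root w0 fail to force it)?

w0 ||- (p \/ ~p) -> (~q -> q): every world accessible from w0 that forces p \/ ~p (namely w0, w1, w2, w3) also forces ~q -> q.
So the root w0 forces (p \/ ~p) -> (~q -> q); the model is not a countermodel.

No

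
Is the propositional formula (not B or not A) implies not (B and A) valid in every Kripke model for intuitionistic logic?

Yes

This is a constructively valid De Morgan direction (disjunction of negations to negated conjunction), which is intuitionistically derivable.
If not B holds at a world then no accessible world forces B, hence none forces B and A; likewise for not A.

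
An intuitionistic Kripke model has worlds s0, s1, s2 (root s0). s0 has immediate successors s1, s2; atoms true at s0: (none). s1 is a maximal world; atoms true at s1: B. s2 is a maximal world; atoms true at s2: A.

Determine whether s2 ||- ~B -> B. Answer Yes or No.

s2 ||-/- ~B -> B: already at s2 itself, s2 ||- ~B but s2 ||-/- B.
s2 lacks atom B, so s2 ||-/- B.

No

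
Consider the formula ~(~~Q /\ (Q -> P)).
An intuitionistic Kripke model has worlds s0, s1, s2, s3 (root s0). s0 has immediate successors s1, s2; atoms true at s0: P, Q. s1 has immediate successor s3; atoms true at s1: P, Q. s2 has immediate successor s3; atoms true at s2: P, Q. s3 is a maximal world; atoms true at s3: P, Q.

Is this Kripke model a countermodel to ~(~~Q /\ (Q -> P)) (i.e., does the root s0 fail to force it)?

Yes

s0 ||-/- ~(~~Q /\ (Q -> P)) since s0 is accessible from s0 and s0 ||- ~~Q /\ (Q -> P).
s0 ||- ~~Q /\ (Q -> P) since s0 forces both conjuncts.
So the root s0 does not force ~(~~Q /\ (Q -> P)); the model is a countermodel.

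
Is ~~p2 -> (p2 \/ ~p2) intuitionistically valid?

This is a variant of double-negation elimination (deriving excluded middle from double negation), which is not intuitionistically valid.
A Kripke countermodel: worlds s0, s1; order generated by s0 <= s1; atoms true at each world — s0:{}; s1:{p2}.
s0 ||-/- ~~p2 -> (p2 \/ ~p2): already at s0 itself, s0 ||- ~~p2 but s0 ||-/- p2 \/ ~p2.
s0 ||-/- p2 \/ ~p2: neither disjunct is forced at s0.
s0 lacks atom p2, so s0 ||-/- p2.
So the root s0 does not force the formula.

No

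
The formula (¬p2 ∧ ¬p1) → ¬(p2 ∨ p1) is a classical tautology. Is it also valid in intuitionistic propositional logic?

Yes

This is a constructively valid De Morgan direction (conjunction of negations to negated disjunction), which is intuitionistically derivable.
If both ¬p2 and ¬p1 hold at a world, no accessible world forces p2 or forces p1, so none forces p2 ∨ p1.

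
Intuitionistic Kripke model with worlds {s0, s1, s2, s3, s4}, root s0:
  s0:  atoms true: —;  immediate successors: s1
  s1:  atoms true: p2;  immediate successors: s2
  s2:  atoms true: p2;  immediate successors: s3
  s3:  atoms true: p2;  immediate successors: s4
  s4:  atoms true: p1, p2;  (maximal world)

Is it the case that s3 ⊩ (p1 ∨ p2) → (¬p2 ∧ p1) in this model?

No

s3 ⊮ (p1 ∨ p2) → (¬p2 ∧ p1): already at s3 itself, s3 ⊩ p1 ∨ p2 but s3 ⊮ ¬p2 ∧ p1.
s3 ⊮ ¬p2 ∧ p1 since s3 fails ¬p2.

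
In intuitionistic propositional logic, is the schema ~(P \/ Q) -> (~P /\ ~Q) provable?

Yes

This is a constructively valid De Morgan direction (negated disjunction to conjunction of negations), which is intuitionistically derivable.
From ~(P \/ Q): if P held then P \/ Q would, contradiction — so ~P; similarly ~Q.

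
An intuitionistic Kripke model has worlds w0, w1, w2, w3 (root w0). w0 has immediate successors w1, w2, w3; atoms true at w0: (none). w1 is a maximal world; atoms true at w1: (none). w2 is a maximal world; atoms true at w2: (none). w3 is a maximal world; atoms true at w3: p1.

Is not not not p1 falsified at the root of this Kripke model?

w0 does not force not not not p1 since w3 is accessible from w0 and w3 forces not not p1.
w3 forces not not p1: no world accessible from w3 forces not p1.
So the root w0 does not force not not not p1; the model is a countermodel.

Yes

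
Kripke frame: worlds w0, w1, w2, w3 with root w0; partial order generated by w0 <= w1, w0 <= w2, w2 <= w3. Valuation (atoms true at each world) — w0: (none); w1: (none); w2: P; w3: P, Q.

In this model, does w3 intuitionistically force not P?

w3 does not force not P since w3 is accessible from w3 and w3 forces P.

No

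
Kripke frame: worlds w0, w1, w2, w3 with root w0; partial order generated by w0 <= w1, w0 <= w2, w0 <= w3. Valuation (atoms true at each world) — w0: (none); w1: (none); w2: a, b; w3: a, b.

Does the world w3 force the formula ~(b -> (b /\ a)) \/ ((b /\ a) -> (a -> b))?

Yes

w3 ||- ~(b -> (b /\ a)) \/ ((b /\ a) -> (a -> b)) via the disjunct (b /\ a) -> (a -> b).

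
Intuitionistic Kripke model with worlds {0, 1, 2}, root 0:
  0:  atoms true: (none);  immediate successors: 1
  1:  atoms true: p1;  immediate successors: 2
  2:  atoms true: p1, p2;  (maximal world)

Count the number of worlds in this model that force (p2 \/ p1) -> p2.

0: does not force it — 0 ||-/- (p2 \/ p1) -> p2: at the accessible world 1, 1 ||- p2 \/ p1 but 1 ||-/- p2.
1: does not force it — 1 ||-/- (p2 \/ p1) -> p2: already at 1 itself, 1 ||- p2 \/ p1 but 1 ||-/- p2.
2: forces it.
Worlds forcing the formula: {2}.

1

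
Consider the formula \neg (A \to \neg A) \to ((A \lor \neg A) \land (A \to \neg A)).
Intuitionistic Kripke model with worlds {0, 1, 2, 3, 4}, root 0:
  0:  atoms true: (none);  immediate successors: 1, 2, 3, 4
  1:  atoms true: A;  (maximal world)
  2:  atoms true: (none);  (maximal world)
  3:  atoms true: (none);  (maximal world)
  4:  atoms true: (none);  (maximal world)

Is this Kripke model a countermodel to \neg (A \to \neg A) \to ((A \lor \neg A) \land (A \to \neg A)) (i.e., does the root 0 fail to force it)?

0 \nVdash \neg (A \to \neg A) \to ((A \lor \neg A) \land (A \to \neg A)): at the accessible world 1, 1 \Vdash \neg (A \to \neg A) but 1 \nVdash (A \lor \neg A) \land (A \to \neg A).
1 \nVdash (A \lor \neg A) \land (A \to \neg A) since 1 fails A \to \neg A.
So the root 0 does not force \neg (A \to \neg A) \to ((A \lor \neg A) \land (A \to \neg A)); the model is a countermodel.

Yes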